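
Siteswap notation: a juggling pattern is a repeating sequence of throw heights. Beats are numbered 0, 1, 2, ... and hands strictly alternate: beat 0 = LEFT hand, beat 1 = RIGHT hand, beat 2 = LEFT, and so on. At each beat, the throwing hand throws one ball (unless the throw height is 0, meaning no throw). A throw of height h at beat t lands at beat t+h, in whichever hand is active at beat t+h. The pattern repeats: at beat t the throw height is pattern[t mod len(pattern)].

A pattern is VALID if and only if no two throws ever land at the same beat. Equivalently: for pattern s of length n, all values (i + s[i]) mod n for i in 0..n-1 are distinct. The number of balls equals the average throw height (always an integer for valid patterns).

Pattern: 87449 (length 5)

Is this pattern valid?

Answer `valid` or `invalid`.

i=0: (i + s[i]) mod n = (0 + 8) mod 5 = 3
i=1: (i + s[i]) mod n = (1 + 7) mod 5 = 3
i=2: (i + s[i]) mod n = (2 + 4) mod 5 = 1
i=3: (i + s[i]) mod n = (3 + 4) mod 5 = 2
i=4: (i + s[i]) mod n = (4 + 9) mod 5 = 3
Residues: [3, 3, 1, 2, 3], distinct: False

Answer: invalid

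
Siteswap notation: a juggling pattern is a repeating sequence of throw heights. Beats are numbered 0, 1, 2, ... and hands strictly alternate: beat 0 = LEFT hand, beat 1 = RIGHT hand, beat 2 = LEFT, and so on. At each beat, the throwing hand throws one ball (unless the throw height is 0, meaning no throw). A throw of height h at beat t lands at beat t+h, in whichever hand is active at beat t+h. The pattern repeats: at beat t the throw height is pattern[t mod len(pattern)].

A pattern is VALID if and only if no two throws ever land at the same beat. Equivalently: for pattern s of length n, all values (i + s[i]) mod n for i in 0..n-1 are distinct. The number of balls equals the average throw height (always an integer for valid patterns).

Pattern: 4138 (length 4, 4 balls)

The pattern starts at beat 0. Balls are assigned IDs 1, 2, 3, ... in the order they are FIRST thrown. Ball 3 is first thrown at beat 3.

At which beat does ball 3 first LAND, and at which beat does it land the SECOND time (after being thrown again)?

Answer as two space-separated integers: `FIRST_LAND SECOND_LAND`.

Beat 0 (L): throw ball1 h=4 -> lands@4:L; in-air after throw: [b1@4:L]
Beat 1 (R): throw ball2 h=1 -> lands@2:L; in-air after throw: [b2@2:L b1@4:L]
Beat 2 (L): throw ball2 h=3 -> lands@5:R; in-air after throw: [b1@4:L b2@5:R]
Beat 3 (R): throw ball3 h=8 -> lands@11:R; in-air after throw: [b1@4:L b2@5:R b3@11:R]
Beat 4 (L): throw ball1 h=4 -> lands@8:L; in-air after throw: [b2@5:R b1@8:L b3@11:R]
Beat 5 (R): throw ball2 h=1 -> lands@6:L; in-air after throw: [b2@6:L b1@8:L b3@11:R]
Beat 6 (L): throw ball2 h=3 -> lands@9:R; in-air after throw: [b1@8:L b2@9:R b3@11:R]
Beat 7 (R): throw ball4 h=8 -> lands@15:R; in-air after throw: [b1@8:L b2@9:R b3@11:R b4@15:R]
Beat 8 (L): throw ball1 h=4 -> lands@12:L; in-air after throw: [b2@9:R b3@11:R b1@12:L b4@15:R]
Beat 9 (R): throw ball2 h=1 -> lands@10:L; in-air after throw: [b2@10:L b3@11:R b1@12:L b4@15:R]
Beat 10 (L): throw ball2 h=3 -> lands@13:R; in-air after throw: [b3@11:R b1@12:L b2@13:R b4@15:R]
Beat 11 (R): throw ball3 h=8 -> lands@19:R; in-air after throw: [b1@12:L b2@13:R b4@15:R b3@19:R]
Beat 12 (L): throw ball1 h=4 -> lands@16:L; in-air after throw: [b2@13:R b4@15:R b1@16:L b3@19:R]
Beat 13 (R): throw ball2 h=1 -> lands@14:L; in-air after throw: [b2@14:L b4@15:R b1@16:L b3@19:R]
Beat 14 (L): throw ball2 h=3 -> lands@17:R; in-air after throw: [b4@15:R b1@16:L b2@17:R b3@19:R]
Beat 15 (R): throw ball4 h=8 -> lands@23:R; in-air after throw: [b1@16:L b2@17:R b3@19:R b4@23:R]
Beat 16 (L): throw ball1 h=4 -> lands@20:L; in-air after throw: [b2@17:R b3@19:R b1@20:L b4@23:R]
Beat 17 (R): throw ball2 h=1 -> lands@18:L; in-air after throw: [b2@18:L b3@19:R b1@20:L b4@23:R]
Ball 3: thrown@3 h=8 -> first land @11; rethrown@11 h=8 -> second land @19

Answer: 11 19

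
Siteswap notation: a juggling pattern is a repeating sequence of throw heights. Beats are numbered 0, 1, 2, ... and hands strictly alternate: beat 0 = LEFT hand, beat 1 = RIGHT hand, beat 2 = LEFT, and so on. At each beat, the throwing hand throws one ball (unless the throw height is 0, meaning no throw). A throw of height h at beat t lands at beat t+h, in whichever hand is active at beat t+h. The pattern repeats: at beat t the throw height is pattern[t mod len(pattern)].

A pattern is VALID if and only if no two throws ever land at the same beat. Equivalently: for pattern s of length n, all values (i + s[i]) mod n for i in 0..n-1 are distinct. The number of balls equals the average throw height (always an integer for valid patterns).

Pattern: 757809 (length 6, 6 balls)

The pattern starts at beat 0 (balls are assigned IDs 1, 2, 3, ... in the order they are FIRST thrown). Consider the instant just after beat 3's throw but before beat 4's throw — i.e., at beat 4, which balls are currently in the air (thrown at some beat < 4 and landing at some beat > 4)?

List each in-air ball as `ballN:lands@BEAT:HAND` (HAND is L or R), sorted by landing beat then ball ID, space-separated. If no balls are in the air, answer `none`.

Answer: ball2:lands@6:L ball1:lands@7:R ball3:lands@9:R ball4:lands@11:R

Derivation:
Beat 0 (L): throw ball1 h=7 -> lands@7:R; in-air after throw: [b1@7:R]
Beat 1 (R): throw ball2 h=5 -> lands@6:L; in-air after throw: [b2@6:L b1@7:R]
Beat 2 (L): throw ball3 h=7 -> lands@9:R; in-air after throw: [b2@6:L b1@7:R b3@9:R]
Beat 3 (R): throw ball4 h=8 -> lands@11:R; in-air after throw: [b2@6:L b1@7:R b3@9:R b4@11:R]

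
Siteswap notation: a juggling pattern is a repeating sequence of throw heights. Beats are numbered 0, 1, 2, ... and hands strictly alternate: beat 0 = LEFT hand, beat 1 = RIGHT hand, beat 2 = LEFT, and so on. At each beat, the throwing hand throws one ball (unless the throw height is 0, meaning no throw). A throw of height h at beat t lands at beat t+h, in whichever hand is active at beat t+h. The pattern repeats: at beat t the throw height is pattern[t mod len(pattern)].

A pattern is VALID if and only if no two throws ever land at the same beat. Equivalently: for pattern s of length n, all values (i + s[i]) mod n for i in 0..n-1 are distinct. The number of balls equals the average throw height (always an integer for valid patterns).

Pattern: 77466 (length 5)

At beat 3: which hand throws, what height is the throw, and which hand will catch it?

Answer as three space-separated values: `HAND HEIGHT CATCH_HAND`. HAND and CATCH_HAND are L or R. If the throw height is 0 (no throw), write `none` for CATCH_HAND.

Beat 3: 3 mod 2 = 1, so hand = R
Throw height = pattern[3 mod 5] = pattern[3] = 6
Lands at beat 3+6=9, 9 mod 2 = 1, so catch hand = R

Answer: R 6 R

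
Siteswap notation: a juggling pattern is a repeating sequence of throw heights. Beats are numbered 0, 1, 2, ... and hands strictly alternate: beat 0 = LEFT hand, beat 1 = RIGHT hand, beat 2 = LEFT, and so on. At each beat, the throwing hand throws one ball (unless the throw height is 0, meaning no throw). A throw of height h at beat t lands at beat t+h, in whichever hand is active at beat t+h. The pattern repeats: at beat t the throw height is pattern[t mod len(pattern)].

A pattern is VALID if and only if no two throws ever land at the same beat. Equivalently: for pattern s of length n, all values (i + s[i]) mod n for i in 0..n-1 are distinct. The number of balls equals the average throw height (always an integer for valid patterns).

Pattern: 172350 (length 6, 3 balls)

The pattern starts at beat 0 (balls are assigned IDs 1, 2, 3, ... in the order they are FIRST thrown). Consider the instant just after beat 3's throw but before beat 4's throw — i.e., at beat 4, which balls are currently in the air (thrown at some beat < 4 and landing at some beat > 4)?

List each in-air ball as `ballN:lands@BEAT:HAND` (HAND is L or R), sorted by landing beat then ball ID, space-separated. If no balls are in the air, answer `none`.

Beat 0 (L): throw ball1 h=1 -> lands@1:R; in-air after throw: [b1@1:R]
Beat 1 (R): throw ball1 h=7 -> lands@8:L; in-air after throw: [b1@8:L]
Beat 2 (L): throw ball2 h=2 -> lands@4:L; in-air after throw: [b2@4:L b1@8:L]
Beat 3 (R): throw ball3 h=3 -> lands@6:L; in-air after throw: [b2@4:L b3@6:L b1@8:L]
Beat 4 (L): throw ball2 h=5 -> lands@9:R; in-air after throw: [b3@6:L b1@8:L b2@9:R]

Answer: ball3:lands@6:L ball1:lands@8:L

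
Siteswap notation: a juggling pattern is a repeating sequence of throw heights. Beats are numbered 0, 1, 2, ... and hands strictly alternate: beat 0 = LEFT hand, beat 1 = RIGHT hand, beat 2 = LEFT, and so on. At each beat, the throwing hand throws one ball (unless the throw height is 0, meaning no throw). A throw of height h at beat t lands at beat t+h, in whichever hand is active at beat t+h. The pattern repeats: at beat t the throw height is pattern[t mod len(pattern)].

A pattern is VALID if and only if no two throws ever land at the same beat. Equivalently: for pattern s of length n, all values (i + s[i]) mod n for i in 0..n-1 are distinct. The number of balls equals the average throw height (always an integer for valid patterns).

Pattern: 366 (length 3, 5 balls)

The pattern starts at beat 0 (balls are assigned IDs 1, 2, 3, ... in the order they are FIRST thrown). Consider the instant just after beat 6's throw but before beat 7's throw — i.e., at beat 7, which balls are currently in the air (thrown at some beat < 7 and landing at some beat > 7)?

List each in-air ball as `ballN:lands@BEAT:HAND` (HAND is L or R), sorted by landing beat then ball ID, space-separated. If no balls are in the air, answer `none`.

Answer: ball3:lands@8:L ball1:lands@9:R ball4:lands@10:L ball5:lands@11:R

Derivation:
Beat 0 (L): throw ball1 h=3 -> lands@3:R; in-air after throw: [b1@3:R]
Beat 1 (R): throw ball2 h=6 -> lands@7:R; in-air after throw: [b1@3:R b2@7:R]
Beat 2 (L): throw ball3 h=6 -> lands@8:L; in-air after throw: [b1@3:R b2@7:R b3@8:L]
Beat 3 (R): throw ball1 h=3 -> lands@6:L; in-air after throw: [b1@6:L b2@7:R b3@8:L]
Beat 4 (L): throw ball4 h=6 -> lands@10:L; in-air after throw: [b1@6:L b2@7:R b3@8:L b4@10:L]
Beat 5 (R): throw ball5 h=6 -> lands@11:R; in-air after throw: [b1@6:L b2@7:R b3@8:L b4@10:L b5@11:R]
Beat 6 (L): throw ball1 h=3 -> lands@9:R; in-air after throw: [b2@7:R b3@8:L b1@9:R b4@10:L b5@11:R]
Beat 7 (R): throw ball2 h=6 -> lands@13:R; in-air after throw: [b3@8:L b1@9:R b4@10:L b5@11:R b2@13:R]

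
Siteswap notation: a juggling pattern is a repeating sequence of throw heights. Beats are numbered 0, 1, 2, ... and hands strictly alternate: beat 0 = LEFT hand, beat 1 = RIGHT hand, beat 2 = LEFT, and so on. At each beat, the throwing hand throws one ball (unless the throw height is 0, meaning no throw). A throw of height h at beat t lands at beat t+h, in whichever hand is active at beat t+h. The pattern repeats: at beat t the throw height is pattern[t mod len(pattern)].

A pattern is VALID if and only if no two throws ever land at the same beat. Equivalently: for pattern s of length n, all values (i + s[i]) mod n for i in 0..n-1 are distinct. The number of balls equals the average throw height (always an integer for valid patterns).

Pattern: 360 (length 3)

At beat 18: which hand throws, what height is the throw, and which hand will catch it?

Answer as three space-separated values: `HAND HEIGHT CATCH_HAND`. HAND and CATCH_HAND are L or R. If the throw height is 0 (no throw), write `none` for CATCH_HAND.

Answer: L 3 R

Derivation:
Beat 18: 18 mod 2 = 0, so hand = L
Throw height = pattern[18 mod 3] = pattern[0] = 3
Lands at beat 18+3=21, 21 mod 2 = 1, so catch hand = R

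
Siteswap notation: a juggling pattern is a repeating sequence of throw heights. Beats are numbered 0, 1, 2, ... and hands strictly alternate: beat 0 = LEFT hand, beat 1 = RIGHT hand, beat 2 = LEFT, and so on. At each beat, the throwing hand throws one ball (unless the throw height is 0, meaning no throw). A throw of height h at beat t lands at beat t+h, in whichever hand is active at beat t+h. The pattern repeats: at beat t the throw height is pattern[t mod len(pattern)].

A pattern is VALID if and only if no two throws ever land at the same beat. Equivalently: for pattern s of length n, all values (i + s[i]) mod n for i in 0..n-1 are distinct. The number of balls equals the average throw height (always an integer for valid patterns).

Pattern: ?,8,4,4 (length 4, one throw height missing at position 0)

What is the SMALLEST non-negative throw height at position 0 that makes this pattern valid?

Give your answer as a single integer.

Answer: 0

Derivation:
i=0: s[i]=? (unknown)
i=1: (1 + 8) mod 4 = 1
i=2: (2 + 4) mod 4 = 2
i=3: (3 + 4) mod 4 = 3
Known residues: [1, 2, 3]; need a permutation of 0..3, so missing residue r = 0
Need (0 + s) mod 4 = 0; smallest s = (0 - 0) mod 4 = 0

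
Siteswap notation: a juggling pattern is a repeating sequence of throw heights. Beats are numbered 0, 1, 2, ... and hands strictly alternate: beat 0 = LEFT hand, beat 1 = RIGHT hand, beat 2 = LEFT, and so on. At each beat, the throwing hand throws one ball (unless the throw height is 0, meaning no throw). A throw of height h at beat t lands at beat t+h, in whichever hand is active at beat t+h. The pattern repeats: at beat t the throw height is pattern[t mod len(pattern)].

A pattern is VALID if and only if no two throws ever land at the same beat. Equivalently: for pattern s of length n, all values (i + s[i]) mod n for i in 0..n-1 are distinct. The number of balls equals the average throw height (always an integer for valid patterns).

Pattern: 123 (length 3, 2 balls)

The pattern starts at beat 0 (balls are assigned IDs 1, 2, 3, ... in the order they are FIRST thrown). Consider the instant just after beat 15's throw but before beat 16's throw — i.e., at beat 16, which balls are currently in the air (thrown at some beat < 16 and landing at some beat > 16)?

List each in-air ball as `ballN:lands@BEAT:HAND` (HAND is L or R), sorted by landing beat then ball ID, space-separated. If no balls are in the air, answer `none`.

Answer: ball2:lands@17:R

Derivation:
Beat 0 (L): throw ball1 h=1 -> lands@1:R; in-air after throw: [b1@1:R]
Beat 1 (R): throw ball1 h=2 -> lands@3:R; in-air after throw: [b1@3:R]
Beat 2 (L): throw ball2 h=3 -> lands@5:R; in-air after throw: [b1@3:R b2@5:R]
Beat 3 (R): throw ball1 h=1 -> lands@4:L; in-air after throw: [b1@4:L b2@5:R]
Beat 4 (L): throw ball1 h=2 -> lands@6:L; in-air after throw: [b2@5:R b1@6:L]
Beat 5 (R): throw ball2 h=3 -> lands@8:L; in-air after throw: [b1@6:L b2@8:L]
Beat 6 (L): throw ball1 h=1 -> lands@7:R; in-air after throw: [b1@7:R b2@8:L]
Beat 7 (R): throw ball1 h=2 -> lands@9:R; in-air after throw: [b2@8:L b1@9:R]
Beat 8 (L): throw ball2 h=3 -> lands@11:R; in-air after throw: [b1@9:R b2@11:R]
Beat 9 (R): throw ball1 h=1 -> lands@10:L; in-air after throw: [b1@10:L b2@11:R]
Beat 10 (L): throw ball1 h=2 -> lands@12:L; in-air after throw: [b2@11:R b1@12:L]
Beat 11 (R): throw ball2 h=3 -> lands@14:L; in-air after throw: [b1@12:L b2@14:L]
Beat 12 (L): throw ball1 h=1 -> lands@13:R; in-air after throw: [b1@13:R b2@14:L]
Beat 13 (R): throw ball1 h=2 -> lands@15:R; in-air after throw: [b2@14:L b1@15:R]
Beat 14 (L): throw ball2 h=3 -> lands@17:R; in-air after throw: [b1@15:R b2@17:R]
Beat 15 (R): throw ball1 h=1 -> lands@16:L; in-air after throw: [b1@16:L b2@17:R]
Beat 16 (L): throw ball1 h=2 -> lands@18:L; in-air after throw: [b2@17:R b1@18:L]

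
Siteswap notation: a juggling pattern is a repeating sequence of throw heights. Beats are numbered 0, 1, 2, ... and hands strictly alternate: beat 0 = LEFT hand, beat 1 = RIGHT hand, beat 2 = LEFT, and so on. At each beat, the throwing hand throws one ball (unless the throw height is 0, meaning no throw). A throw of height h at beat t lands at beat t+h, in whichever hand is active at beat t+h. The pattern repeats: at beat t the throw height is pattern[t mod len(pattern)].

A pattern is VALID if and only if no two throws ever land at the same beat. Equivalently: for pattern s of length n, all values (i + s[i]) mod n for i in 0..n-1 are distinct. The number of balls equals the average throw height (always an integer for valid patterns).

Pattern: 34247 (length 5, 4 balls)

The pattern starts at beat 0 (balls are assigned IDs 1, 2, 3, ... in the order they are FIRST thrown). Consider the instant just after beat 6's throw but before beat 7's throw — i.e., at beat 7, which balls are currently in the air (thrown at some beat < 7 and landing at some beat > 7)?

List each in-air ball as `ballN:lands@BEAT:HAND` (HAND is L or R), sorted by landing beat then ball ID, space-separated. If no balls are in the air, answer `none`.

Answer: ball2:lands@8:L ball4:lands@10:L ball3:lands@11:R

Derivation:
Beat 0 (L): throw ball1 h=3 -> lands@3:R; in-air after throw: [b1@3:R]
Beat 1 (R): throw ball2 h=4 -> lands@5:R; in-air after throw: [b1@3:R b2@5:R]
Beat 2 (L): throw ball3 h=2 -> lands@4:L; in-air after throw: [b1@3:R b3@4:L b2@5:R]
Beat 3 (R): throw ball1 h=4 -> lands@7:R; in-air after throw: [b3@4:L b2@5:R b1@7:R]
Beat 4 (L): throw ball3 h=7 -> lands@11:R; in-air after throw: [b2@5:R b1@7:R b3@11:R]
Beat 5 (R): throw ball2 h=3 -> lands@8:L; in-air after throw: [b1@7:R b2@8:L b3@11:R]
Beat 6 (L): throw ball4 h=4 -> lands@10:L; in-air after throw: [b1@7:R b2@8:L b4@10:L b3@11:R]
Beat 7 (R): throw ball1 h=2 -> lands@9:R; in-air after throw: [b2@8:L b1@9:R b4@10:L b3@11:R]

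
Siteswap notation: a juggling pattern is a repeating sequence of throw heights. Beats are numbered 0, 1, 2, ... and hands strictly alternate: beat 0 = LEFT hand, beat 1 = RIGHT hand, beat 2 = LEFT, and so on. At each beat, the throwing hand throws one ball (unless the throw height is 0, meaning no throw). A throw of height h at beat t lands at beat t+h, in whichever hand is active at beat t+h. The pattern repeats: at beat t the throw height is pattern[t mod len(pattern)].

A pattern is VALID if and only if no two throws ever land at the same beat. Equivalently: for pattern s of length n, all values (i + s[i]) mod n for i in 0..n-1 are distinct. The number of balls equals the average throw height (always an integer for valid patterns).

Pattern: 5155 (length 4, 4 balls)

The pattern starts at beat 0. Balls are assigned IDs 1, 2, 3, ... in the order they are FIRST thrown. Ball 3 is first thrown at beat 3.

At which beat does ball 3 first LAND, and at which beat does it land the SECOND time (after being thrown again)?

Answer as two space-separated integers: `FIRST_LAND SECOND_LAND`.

Beat 0 (L): throw ball1 h=5 -> lands@5:R; in-air after throw: [b1@5:R]
Beat 1 (R): throw ball2 h=1 -> lands@2:L; in-air after throw: [b2@2:L b1@5:R]
Beat 2 (L): throw ball2 h=5 -> lands@7:R; in-air after throw: [b1@5:R b2@7:R]
Beat 3 (R): throw ball3 h=5 -> lands@8:L; in-air after throw: [b1@5:R b2@7:R b3@8:L]
Beat 4 (L): throw ball4 h=5 -> lands@9:R; in-air after throw: [b1@5:R b2@7:R b3@8:L b4@9:R]
Beat 5 (R): throw ball1 h=1 -> lands@6:L; in-air after throw: [b1@6:L b2@7:R b3@8:L b4@9:R]
Beat 6 (L): throw ball1 h=5 -> lands@11:R; in-air after throw: [b2@7:R b3@8:L b4@9:R b1@11:R]
Beat 7 (R): throw ball2 h=5 -> lands@12:L; in-air after throw: [b3@8:L b4@9:R b1@11:R b2@12:L]
Beat 8 (L): throw ball3 h=5 -> lands@13:R; in-air after throw: [b4@9:R b1@11:R b2@12:L b3@13:R]
Beat 9 (R): throw ball4 h=1 -> lands@10:L; in-air after throw: [b4@10:L b1@11:R b2@12:L b3@13:R]
Beat 10 (L): throw ball4 h=5 -> lands@15:R; in-air after throw: [b1@11:R b2@12:L b3@13:R b4@15:R]
Beat 11 (R): throw ball1 h=5 -> lands@16:L; in-air after throw: [b2@12:L b3@13:R b4@15:R b1@16:L]
Beat 12 (L): throw ball2 h=5 -> lands@17:R; in-air after throw: [b3@13:R b4@15:R b1@16:L b2@17:R]
Beat 13 (R): throw ball3 h=1 -> lands@14:L; in-air after throw: [b3@14:L b4@15:R b1@16:L b2@17:R]
Ball 3: thrown@3 h=5 -> first land @8; rethrown@8 h=5 -> second land @13

Answer: 8 13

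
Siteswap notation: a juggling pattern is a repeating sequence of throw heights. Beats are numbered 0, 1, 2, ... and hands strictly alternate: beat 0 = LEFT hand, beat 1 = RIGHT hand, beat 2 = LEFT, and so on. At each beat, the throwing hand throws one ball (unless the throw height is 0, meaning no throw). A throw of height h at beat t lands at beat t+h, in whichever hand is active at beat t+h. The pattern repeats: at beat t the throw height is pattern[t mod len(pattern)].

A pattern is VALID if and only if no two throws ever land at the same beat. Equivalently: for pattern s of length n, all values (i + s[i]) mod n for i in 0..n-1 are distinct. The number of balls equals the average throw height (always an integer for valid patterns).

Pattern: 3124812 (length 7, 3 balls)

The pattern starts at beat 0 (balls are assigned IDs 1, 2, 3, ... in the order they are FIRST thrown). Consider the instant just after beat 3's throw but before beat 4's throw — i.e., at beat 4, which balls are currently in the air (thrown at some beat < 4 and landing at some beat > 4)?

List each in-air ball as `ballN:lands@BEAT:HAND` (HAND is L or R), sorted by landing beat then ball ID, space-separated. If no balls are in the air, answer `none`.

Beat 0 (L): throw ball1 h=3 -> lands@3:R; in-air after throw: [b1@3:R]
Beat 1 (R): throw ball2 h=1 -> lands@2:L; in-air after throw: [b2@2:L b1@3:R]
Beat 2 (L): throw ball2 h=2 -> lands@4:L; in-air after throw: [b1@3:R b2@4:L]
Beat 3 (R): throw ball1 h=4 -> lands@7:R; in-air after throw: [b2@4:L b1@7:R]
Beat 4 (L): throw ball2 h=8 -> lands@12:L; in-air after throw: [b1@7:R b2@12:L]

Answer: ball1:lands@7:R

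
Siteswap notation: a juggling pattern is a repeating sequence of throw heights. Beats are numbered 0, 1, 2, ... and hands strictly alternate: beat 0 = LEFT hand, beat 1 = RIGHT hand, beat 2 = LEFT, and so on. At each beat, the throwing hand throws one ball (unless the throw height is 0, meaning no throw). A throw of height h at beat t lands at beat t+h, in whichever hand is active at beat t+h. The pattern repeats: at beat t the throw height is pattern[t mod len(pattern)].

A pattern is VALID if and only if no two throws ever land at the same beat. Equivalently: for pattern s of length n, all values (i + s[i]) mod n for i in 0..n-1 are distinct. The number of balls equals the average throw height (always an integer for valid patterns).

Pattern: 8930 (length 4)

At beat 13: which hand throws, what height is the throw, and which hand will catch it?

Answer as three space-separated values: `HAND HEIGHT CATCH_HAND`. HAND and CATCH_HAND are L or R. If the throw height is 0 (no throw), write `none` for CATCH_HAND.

Beat 13: 13 mod 2 = 1, so hand = R
Throw height = pattern[13 mod 4] = pattern[1] = 9
Lands at beat 13+9=22, 22 mod 2 = 0, so catch hand = L

Answer: R 9 L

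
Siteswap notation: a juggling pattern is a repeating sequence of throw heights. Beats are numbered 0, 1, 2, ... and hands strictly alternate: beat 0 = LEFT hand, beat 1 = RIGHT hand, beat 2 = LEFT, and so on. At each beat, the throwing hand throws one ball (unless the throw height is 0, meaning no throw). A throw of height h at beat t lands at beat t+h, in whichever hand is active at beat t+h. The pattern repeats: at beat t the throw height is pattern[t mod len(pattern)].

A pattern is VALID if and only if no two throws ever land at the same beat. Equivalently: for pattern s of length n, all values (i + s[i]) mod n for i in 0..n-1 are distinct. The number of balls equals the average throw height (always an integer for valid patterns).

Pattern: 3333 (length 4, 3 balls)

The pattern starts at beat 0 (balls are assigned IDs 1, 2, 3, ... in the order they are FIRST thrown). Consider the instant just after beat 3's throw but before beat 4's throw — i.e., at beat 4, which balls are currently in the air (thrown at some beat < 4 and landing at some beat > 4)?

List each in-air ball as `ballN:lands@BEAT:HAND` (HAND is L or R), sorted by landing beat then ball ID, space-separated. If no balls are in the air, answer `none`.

Beat 0 (L): throw ball1 h=3 -> lands@3:R; in-air after throw: [b1@3:R]
Beat 1 (R): throw ball2 h=3 -> lands@4:L; in-air after throw: [b1@3:R b2@4:L]
Beat 2 (L): throw ball3 h=3 -> lands@5:R; in-air after throw: [b1@3:R b2@4:L b3@5:R]
Beat 3 (R): throw ball1 h=3 -> lands@6:L; in-air after throw: [b2@4:L b3@5:R b1@6:L]
Beat 4 (L): throw ball2 h=3 -> lands@7:R; in-air after throw: [b3@5:R b1@6:L b2@7:R]

Answer: ball3:lands@5:R ball1:lands@6:L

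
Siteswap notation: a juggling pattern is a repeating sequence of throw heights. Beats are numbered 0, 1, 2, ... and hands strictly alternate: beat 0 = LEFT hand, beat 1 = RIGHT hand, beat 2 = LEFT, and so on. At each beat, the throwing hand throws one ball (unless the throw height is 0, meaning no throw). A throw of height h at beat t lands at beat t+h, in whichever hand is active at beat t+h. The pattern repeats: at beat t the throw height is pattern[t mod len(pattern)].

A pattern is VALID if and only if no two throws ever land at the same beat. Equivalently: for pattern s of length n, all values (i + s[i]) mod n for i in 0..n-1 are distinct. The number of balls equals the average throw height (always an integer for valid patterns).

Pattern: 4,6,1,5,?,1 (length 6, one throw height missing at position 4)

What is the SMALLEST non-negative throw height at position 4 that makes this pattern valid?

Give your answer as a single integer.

i=0: (0 + 4) mod 6 = 4
i=1: (1 + 6) mod 6 = 1
i=2: (2 + 1) mod 6 = 3
i=3: (3 + 5) mod 6 = 2
i=4: s[i]=? (unknown)
i=5: (5 + 1) mod 6 = 0
Known residues: [0, 1, 2, 3, 4]; need a permutation of 0..5, so missing residue r = 5
Need (4 + s) mod 6 = 5; smallest s = (5 - 4) mod 6 = 1

Answer: 1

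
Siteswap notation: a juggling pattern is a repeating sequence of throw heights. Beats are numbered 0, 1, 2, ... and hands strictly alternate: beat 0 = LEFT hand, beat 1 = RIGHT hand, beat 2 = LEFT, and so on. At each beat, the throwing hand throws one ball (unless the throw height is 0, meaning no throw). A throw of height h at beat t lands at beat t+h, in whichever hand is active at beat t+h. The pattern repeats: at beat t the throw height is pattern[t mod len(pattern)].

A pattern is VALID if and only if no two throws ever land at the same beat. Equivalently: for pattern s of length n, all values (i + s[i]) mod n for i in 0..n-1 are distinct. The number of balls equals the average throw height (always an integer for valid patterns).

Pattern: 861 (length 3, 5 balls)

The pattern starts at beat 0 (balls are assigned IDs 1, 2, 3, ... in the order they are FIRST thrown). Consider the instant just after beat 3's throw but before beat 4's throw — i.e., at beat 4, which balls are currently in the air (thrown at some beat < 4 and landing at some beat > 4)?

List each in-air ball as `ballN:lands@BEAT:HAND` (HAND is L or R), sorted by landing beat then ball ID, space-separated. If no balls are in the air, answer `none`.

Beat 0 (L): throw ball1 h=8 -> lands@8:L; in-air after throw: [b1@8:L]
Beat 1 (R): throw ball2 h=6 -> lands@7:R; in-air after throw: [b2@7:R b1@8:L]
Beat 2 (L): throw ball3 h=1 -> lands@3:R; in-air after throw: [b3@3:R b2@7:R b1@8:L]
Beat 3 (R): throw ball3 h=8 -> lands@11:R; in-air after throw: [b2@7:R b1@8:L b3@11:R]
Beat 4 (L): throw ball4 h=6 -> lands@10:L; in-air after throw: [b2@7:R b1@8:L b4@10:L b3@11:R]

Answer: ball2:lands@7:R ball1:lands@8:L ball3:lands@11:R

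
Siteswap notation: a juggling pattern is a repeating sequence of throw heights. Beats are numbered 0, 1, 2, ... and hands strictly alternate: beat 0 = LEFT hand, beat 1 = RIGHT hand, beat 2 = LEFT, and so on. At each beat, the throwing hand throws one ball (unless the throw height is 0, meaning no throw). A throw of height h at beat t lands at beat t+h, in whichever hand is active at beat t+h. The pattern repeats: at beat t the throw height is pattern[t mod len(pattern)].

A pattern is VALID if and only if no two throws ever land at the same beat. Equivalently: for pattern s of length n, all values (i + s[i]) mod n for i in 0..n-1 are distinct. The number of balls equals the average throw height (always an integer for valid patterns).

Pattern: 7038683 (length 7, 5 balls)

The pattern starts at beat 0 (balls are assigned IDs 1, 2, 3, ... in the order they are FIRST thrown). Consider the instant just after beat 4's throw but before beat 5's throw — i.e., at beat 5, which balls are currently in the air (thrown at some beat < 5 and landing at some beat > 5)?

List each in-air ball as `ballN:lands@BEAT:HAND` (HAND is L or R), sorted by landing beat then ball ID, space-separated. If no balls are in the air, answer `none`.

Answer: ball1:lands@7:R ball4:lands@10:L ball3:lands@11:R

Derivation:
Beat 0 (L): throw ball1 h=7 -> lands@7:R; in-air after throw: [b1@7:R]
Beat 2 (L): throw ball2 h=3 -> lands@5:R; in-air after throw: [b2@5:R b1@7:R]
Beat 3 (R): throw ball3 h=8 -> lands@11:R; in-air after throw: [b2@5:R b1@7:R b3@11:R]
Beat 4 (L): throw ball4 h=6 -> lands@10:L; in-air after throw: [b2@5:R b1@7:R b4@10:L b3@11:R]
Beat 5 (R): throw ball2 h=8 -> lands@13:R; in-air after throw: [b1@7:R b4@10:L b3@11:R b2@13:R]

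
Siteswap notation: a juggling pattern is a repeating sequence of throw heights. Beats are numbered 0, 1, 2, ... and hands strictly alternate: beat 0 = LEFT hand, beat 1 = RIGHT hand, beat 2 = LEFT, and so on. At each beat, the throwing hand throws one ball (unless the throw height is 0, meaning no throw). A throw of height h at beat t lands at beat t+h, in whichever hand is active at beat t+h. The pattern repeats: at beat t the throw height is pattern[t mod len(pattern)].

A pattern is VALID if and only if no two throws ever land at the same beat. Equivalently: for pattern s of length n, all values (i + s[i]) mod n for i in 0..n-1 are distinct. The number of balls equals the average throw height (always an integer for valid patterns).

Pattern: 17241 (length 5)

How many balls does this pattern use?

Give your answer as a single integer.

Answer: 3

Derivation:
Pattern = [1, 7, 2, 4, 1], length n = 5
  position 0: throw height = 1, running sum = 1
  position 1: throw height = 7, running sum = 8
  position 2: throw height = 2, running sum = 10
  position 3: throw height = 4, running sum = 14
  position 4: throw height = 1, running sum = 15
Total sum = 15; balls = sum / n = 15 / 5 = 3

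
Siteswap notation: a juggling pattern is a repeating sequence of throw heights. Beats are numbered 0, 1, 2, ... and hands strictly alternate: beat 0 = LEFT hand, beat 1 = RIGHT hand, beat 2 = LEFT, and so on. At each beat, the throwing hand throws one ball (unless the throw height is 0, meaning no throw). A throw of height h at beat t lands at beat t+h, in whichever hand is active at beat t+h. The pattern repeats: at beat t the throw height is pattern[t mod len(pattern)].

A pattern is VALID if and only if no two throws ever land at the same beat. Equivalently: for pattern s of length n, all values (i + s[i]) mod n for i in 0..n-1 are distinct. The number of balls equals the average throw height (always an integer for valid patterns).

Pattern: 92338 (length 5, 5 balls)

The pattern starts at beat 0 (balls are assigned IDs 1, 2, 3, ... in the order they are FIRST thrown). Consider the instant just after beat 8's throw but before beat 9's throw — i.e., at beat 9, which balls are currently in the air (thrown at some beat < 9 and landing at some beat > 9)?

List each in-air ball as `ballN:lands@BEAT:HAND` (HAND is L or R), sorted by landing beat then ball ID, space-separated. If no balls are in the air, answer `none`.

Beat 0 (L): throw ball1 h=9 -> lands@9:R; in-air after throw: [b1@9:R]
Beat 1 (R): throw ball2 h=2 -> lands@3:R; in-air after throw: [b2@3:R b1@9:R]
Beat 2 (L): throw ball3 h=3 -> lands@5:R; in-air after throw: [b2@3:R b3@5:R b1@9:R]
Beat 3 (R): throw ball2 h=3 -> lands@6:L; in-air after throw: [b3@5:R b2@6:L b1@9:R]
Beat 4 (L): throw ball4 h=8 -> lands@12:L; in-air after throw: [b3@5:R b2@6:L b1@9:R b4@12:L]
Beat 5 (R): throw ball3 h=9 -> lands@14:L; in-air after throw: [b2@6:L b1@9:R b4@12:L b3@14:L]
Beat 6 (L): throw ball2 h=2 -> lands@8:L; in-air after throw: [b2@8:L b1@9:R b4@12:L b3@14:L]
Beat 7 (R): throw ball5 h=3 -> lands@10:L; in-air after throw: [b2@8:L b1@9:R b5@10:L b4@12:L b3@14:L]
Beat 8 (L): throw ball2 h=3 -> lands@11:R; in-air after throw: [b1@9:R b5@10:L b2@11:R b4@12:L b3@14:L]
Beat 9 (R): throw ball1 h=8 -> lands@17:R; in-air after throw: [b5@10:L b2@11:R b4@12:L b3@14:L b1@17:R]

Answer: ball5:lands@10:L ball2:lands@11:R ball4:lands@12:L ball3:lands@14:L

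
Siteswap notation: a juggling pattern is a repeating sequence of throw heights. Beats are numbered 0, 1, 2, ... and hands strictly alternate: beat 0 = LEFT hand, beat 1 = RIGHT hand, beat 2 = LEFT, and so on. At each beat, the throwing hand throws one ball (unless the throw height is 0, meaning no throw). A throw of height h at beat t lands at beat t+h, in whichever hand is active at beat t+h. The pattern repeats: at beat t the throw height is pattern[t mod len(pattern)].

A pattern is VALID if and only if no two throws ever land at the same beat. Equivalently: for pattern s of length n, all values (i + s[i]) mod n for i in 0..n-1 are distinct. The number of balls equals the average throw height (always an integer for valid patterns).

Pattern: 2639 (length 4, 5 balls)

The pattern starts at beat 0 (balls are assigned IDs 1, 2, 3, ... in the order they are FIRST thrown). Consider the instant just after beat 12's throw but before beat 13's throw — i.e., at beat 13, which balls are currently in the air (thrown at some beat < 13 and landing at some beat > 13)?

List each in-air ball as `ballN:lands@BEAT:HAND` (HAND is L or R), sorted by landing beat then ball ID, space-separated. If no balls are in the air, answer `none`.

Answer: ball3:lands@14:L ball4:lands@15:R ball2:lands@16:L ball1:lands@20:L

Derivation:
Beat 0 (L): throw ball1 h=2 -> lands@2:L; in-air after throw: [b1@2:L]
Beat 1 (R): throw ball2 h=6 -> lands@7:R; in-air after throw: [b1@2:L b2@7:R]
Beat 2 (L): throw ball1 h=3 -> lands@5:R; in-air after throw: [b1@5:R b2@7:R]
Beat 3 (R): throw ball3 h=9 -> lands@12:L; in-air after throw: [b1@5:R b2@7:R b3@12:L]
Beat 4 (L): throw ball4 h=2 -> lands@6:L; in-air after throw: [b1@5:R b4@6:L b2@7:R b3@12:L]
Beat 5 (R): throw ball1 h=6 -> lands@11:R; in-air after throw: [b4@6:L b2@7:R b1@11:R b3@12:L]
Beat 6 (L): throw ball4 h=3 -> lands@9:R; in-air after throw: [b2@7:R b4@9:R b1@11:R b3@12:L]
Beat 7 (R): throw ball2 h=9 -> lands@16:L; in-air after throw: [b4@9:R b1@11:R b3@12:L b2@16:L]
Beat 8 (L): throw ball5 h=2 -> lands@10:L; in-air after throw: [b4@9:R b5@10:L b1@11:R b3@12:L b2@16:L]
Beat 9 (R): throw ball4 h=6 -> lands@15:R; in-air after throw: [b5@10:L b1@11:R b3@12:L b4@15:R b2@16:L]
Beat 10 (L): throw ball5 h=3 -> lands@13:R; in-air after throw: [b1@11:R b3@12:L b5@13:R b4@15:R b2@16:L]
Beat 11 (R): throw ball1 h=9 -> lands@20:L; in-air after throw: [b3@12:L b5@13:R b4@15:R b2@16:L b1@20:L]
Beat 12 (L): throw ball3 h=2 -> lands@14:L; in-air after throw: [b5@13:R b3@14:L b4@15:R b2@16:L b1@20:L]
Beat 13 (R): throw ball5 h=6 -> lands@19:R; in-air after throw: [b3@14:L b4@15:R b2@16:L b5@19:R b1@20:L]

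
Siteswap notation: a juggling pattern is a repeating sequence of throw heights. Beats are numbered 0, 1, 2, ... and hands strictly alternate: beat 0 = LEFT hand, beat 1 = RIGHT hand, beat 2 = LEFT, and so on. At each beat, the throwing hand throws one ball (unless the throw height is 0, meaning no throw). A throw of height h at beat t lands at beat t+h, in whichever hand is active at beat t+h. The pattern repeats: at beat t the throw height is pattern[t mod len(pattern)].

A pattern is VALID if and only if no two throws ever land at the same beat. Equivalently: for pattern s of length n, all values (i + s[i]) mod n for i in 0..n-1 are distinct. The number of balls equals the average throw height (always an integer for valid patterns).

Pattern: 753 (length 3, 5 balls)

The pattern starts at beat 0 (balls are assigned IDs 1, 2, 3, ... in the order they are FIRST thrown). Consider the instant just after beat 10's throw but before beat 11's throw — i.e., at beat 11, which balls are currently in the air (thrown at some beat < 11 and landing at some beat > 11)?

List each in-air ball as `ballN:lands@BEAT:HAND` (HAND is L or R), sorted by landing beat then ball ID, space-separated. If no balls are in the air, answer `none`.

Beat 0 (L): throw ball1 h=7 -> lands@7:R; in-air after throw: [b1@7:R]
Beat 1 (R): throw ball2 h=5 -> lands@6:L; in-air after throw: [b2@6:L b1@7:R]
Beat 2 (L): throw ball3 h=3 -> lands@5:R; in-air after throw: [b3@5:R b2@6:L b1@7:R]
Beat 3 (R): throw ball4 h=7 -> lands@10:L; in-air after throw: [b3@5:R b2@6:L b1@7:R b4@10:L]
Beat 4 (L): throw ball5 h=5 -> lands@9:R; in-air after throw: [b3@5:R b2@6:L b1@7:R b5@9:R b4@10:L]
Beat 5 (R): throw ball3 h=3 -> lands@8:L; in-air after throw: [b2@6:L b1@7:R b3@8:L b5@9:R b4@10:L]
Beat 6 (L): throw ball2 h=7 -> lands@13:R; in-air after throw: [b1@7:R b3@8:L b5@9:R b4@10:L b2@13:R]
Beat 7 (R): throw ball1 h=5 -> lands@12:L; in-air after throw: [b3@8:L b5@9:R b4@10:L b1@12:L b2@13:R]
Beat 8 (L): throw ball3 h=3 -> lands@11:R; in-air after throw: [b5@9:R b4@10:L b3@11:R b1@12:L b2@13:R]
Beat 9 (R): throw ball5 h=7 -> lands@16:L; in-air after throw: [b4@10:L b3@11:R b1@12:L b2@13:R b5@16:L]
Beat 10 (L): throw ball4 h=5 -> lands@15:R; in-air after throw: [b3@11:R b1@12:L b2@13:R b4@15:R b5@16:L]
Beat 11 (R): throw ball3 h=3 -> lands@14:L; in-air after throw: [b1@12:L b2@13:R b3@14:L b4@15:R b5@16:L]

Answer: ball1:lands@12:L ball2:lands@13:R ball4:lands@15:R ball5:lands@16:L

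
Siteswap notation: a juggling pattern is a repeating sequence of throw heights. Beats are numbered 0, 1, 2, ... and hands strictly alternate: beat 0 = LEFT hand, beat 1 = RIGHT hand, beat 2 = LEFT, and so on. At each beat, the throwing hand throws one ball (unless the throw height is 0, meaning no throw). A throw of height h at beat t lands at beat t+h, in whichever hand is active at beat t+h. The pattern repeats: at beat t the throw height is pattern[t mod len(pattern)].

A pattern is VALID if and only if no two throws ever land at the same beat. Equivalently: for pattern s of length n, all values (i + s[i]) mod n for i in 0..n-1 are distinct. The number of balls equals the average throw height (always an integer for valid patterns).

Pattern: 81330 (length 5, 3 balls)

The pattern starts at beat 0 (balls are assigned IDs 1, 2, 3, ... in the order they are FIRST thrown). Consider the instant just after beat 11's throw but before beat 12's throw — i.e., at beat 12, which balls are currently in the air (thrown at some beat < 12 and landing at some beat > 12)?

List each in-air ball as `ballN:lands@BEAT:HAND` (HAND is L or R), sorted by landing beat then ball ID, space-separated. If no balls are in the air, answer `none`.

Beat 0 (L): throw ball1 h=8 -> lands@8:L; in-air after throw: [b1@8:L]
Beat 1 (R): throw ball2 h=1 -> lands@2:L; in-air after throw: [b2@2:L b1@8:L]
Beat 2 (L): throw ball2 h=3 -> lands@5:R; in-air after throw: [b2@5:R b1@8:L]
Beat 3 (R): throw ball3 h=3 -> lands@6:L; in-air after throw: [b2@5:R b3@6:L b1@8:L]
Beat 5 (R): throw ball2 h=8 -> lands@13:R; in-air after throw: [b3@6:L b1@8:L b2@13:R]
Beat 6 (L): throw ball3 h=1 -> lands@7:R; in-air after throw: [b3@7:R b1@8:L b2@13:R]
Beat 7 (R): throw ball3 h=3 -> lands@10:L; in-air after throw: [b1@8:L b3@10:L b2@13:R]
Beat 8 (L): throw ball1 h=3 -> lands@11:R; in-air after throw: [b3@10:L b1@11:R b2@13:R]
Beat 10 (L): throw ball3 h=8 -> lands@18:L; in-air after throw: [b1@11:R b2@13:R b3@18:L]
Beat 11 (R): throw ball1 h=1 -> lands@12:L; in-air after throw: [b1@12:L b2@13:R b3@18:L]
Beat 12 (L): throw ball1 h=3 -> lands@15:R; in-air after throw: [b2@13:R b1@15:R b3@18:L]

Answer: ball2:lands@13:R ball3:lands@18:L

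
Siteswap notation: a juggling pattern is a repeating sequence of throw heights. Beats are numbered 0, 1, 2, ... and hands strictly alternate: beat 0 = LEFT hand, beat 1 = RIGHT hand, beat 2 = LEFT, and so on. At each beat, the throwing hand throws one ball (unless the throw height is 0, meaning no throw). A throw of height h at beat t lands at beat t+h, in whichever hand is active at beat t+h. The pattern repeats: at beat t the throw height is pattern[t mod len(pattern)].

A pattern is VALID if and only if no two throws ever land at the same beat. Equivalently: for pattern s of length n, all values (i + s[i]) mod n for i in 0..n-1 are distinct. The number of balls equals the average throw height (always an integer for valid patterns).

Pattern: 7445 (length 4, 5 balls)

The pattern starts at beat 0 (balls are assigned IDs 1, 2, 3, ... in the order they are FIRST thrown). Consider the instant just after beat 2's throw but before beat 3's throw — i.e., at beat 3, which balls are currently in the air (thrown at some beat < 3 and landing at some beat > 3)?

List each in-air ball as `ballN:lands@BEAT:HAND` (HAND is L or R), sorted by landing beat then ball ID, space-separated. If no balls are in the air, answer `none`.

Beat 0 (L): throw ball1 h=7 -> lands@7:R; in-air after throw: [b1@7:R]
Beat 1 (R): throw ball2 h=4 -> lands@5:R; in-air after throw: [b2@5:R b1@7:R]
Beat 2 (L): throw ball3 h=4 -> lands@6:L; in-air after throw: [b2@5:R b3@6:L b1@7:R]
Beat 3 (R): throw ball4 h=5 -> lands@8:L; in-air after throw: [b2@5:R b3@6:L b1@7:R b4@8:L]

Answer: ball2:lands@5:R ball3:lands@6:L ball1:lands@7:R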